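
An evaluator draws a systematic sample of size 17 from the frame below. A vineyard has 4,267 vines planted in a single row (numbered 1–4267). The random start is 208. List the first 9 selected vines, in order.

k = N/n = 4267/17 = 251
vine 1: 208
vine 2: 208 + 251 = 459
vine 3: 459 + 251 = 710
vine 4: 710 + 251 = 961
vine 5: 961 + 251 = 1212
vine 6: 1212 + 251 = 1463
vine 7: 1463 + 251 = 1714
vine 8: 1714 + 251 = 1965
vine 9: 1965 + 251 = 2216

208, 459, 710, 961, 1212, 1463, 1714, 1965, 2216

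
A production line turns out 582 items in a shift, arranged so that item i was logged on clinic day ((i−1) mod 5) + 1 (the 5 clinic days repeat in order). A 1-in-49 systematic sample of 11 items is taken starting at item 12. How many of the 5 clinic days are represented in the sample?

5

Consecutive selections differ by k = 49, so their clinic day numbers differ by 49 mod 5 = 4.
gcd(49, 5) = 1, so the sample visits 5/1 = 5 distinct residues mod 5.
Start 12 is clinic day 2; the clinic days hit are 1, 2, 3, 4, 5.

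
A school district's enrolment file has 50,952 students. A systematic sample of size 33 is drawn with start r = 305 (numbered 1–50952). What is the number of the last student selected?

k = 50952/33 = 1544
33rd selection = r + (33−1)·k = 305 + 32×1544 = 305 + 49408 = 49713

49713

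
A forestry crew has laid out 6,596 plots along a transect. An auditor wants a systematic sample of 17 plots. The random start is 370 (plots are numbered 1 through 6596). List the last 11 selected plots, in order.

k = N/n = 6596/17 = 388
7th selection = 370 + 6×388 = 2698
8th: 2698 + 388 = 3086
9th: 3086 + 388 = 3474
10th: 3474 + 388 = 3862
11th: 3862 + 388 = 4250
12th: 4250 + 388 = 4638
13th: 4638 + 388 = 5026
14th: 5026 + 388 = 5414
15th: 5414 + 388 = 5802
16th: 5802 + 388 = 6190
17th: 6190 + 388 = 6578

2698, 3086, 3474, 3862, 4250, 4638, 5026, 5414, 5802, 6190, 6578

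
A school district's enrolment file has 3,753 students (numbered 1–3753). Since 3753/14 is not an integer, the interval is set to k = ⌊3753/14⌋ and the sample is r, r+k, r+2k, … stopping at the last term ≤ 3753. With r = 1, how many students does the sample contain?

k = ⌊3753/14⌋ = 268
Achieved size = ⌊(3753 − 1)/268⌋ + 1 = ⌊3752/268⌋ + 1 = 14 + 1 = 15
(last selection: 1 + 14×268 = 3753 ≤ 3753; next would be 4021 > 3753)

15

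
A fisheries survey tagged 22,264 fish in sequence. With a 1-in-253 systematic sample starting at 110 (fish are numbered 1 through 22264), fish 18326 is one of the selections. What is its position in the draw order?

73

k = 253
position = (18326 − 110)/253 + 1 = 18216/253 + 1 = 72 + 1 = 73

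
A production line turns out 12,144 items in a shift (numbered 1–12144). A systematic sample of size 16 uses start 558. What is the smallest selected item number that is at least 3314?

3594

k = 12144/16 = 759
Steps past start: ⌈(3314 − 558)/759⌉ = ⌈2756/759⌉ = 4
Selected item: 558 + 4×759 = 3594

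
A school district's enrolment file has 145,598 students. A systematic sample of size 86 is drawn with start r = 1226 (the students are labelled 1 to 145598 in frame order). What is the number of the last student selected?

145131

k = 145598/86 = 1693
86th selection = r + (86−1)·k = 1226 + 85×1693 = 1226 + 143905 = 145131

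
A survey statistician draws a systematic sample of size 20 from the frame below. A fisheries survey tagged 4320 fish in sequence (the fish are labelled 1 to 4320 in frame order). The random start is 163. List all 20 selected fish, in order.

163, 379, 595, 811, 1027, 1243, 1459, 1675, 1891, 2107, 2323, 2539, 2755, 2971, 3187, 3403, 3619, 3835, 4051, 4267

k = N/n = 4320/20 = 216
fish 1: 163
fish 2: 163 + 216 = 379
fish 3: 379 + 216 = 595
fish 4: 595 + 216 = 811
fish 5: 811 + 216 = 1027
fish 6: 1027 + 216 = 1243
fish 7: 1243 + 216 = 1459
fish 8: 1459 + 216 = 1675
fish 9: 1675 + 216 = 1891
fish 10: 1891 + 216 = 2107
fish 11: 2107 + 216 = 2323
fish 12: 2323 + 216 = 2539
fish 13: 2539 + 216 = 2755
fish 14: 2755 + 216 = 2971
fish 15: 2971 + 216 = 3187
fish 16: 3187 + 216 = 3403
fish 17: 3403 + 216 = 3619
fish 18: 3619 + 216 = 3835
fish 19: 3835 + 216 = 4051
fish 20: 4051 + 216 = 4267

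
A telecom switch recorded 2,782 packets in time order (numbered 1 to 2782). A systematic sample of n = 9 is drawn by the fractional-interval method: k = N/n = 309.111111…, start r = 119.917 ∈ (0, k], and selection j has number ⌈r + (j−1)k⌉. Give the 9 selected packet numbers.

120, 430, 739, 1048, 1357, 1666, 1975, 2284, 2593

j=1: r + 0k = 119.917 → ⌈·⌉ = 120
j=2: r + 1k = 429.028111… → ⌈·⌉ = 430
j=3: r + 2k = 738.139222… → ⌈·⌉ = 739
j=4: r + 3k = 1047.250333… → ⌈·⌉ = 1048
j=5: r + 4k = 1356.361444… → ⌈·⌉ = 1357
j=6: r + 5k = 1665.472555… → ⌈·⌉ = 1666
j=7: r + 6k = 1974.583666… → ⌈·⌉ = 1975
j=8: r + 7k = 2283.694777… → ⌈·⌉ = 2284
j=9: r + 8k = 2592.805888… → ⌈·⌉ = 2593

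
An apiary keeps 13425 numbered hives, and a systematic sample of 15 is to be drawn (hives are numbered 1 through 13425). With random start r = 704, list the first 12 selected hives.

k = N/n = 13425/15 = 895
hive 1: 704
hive 2: 704 + 895 = 1599
hive 3: 1599 + 895 = 2494
hive 4: 2494 + 895 = 3389
hive 5: 3389 + 895 = 4284
hive 6: 4284 + 895 = 5179
hive 7: 5179 + 895 = 6074
hive 8: 6074 + 895 = 6969
hive 9: 6969 + 895 = 7864
hive 10: 7864 + 895 = 8759
hive 11: 8759 + 895 = 9654
hive 12: 9654 + 895 = 10549

704, 1599, 2494, 3389, 4284, 5179, 6074, 6969, 7864, 8759, 9654, 10549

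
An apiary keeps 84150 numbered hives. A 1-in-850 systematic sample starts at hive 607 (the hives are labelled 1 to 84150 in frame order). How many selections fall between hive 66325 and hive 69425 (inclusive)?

k = 850
First selection ≥ 66325: 607 + ⌈(66325−607)/850⌉·850 = 607 + 78×850 = 66907
Last selection ≤ 69425: 607 + ⌊(69425−607)/850⌋·850 = 607 + 80×850 = 68607
Count = 80 − 78 + 1 = 3

3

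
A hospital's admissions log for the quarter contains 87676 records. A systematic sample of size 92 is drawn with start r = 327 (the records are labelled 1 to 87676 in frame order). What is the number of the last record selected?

k = 87676/92 = 953
92nd selection = r + (92−1)·k = 327 + 91×953 = 327 + 86723 = 87050

87050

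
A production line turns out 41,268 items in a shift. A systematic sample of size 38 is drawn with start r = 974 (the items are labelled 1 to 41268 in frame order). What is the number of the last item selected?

k = 41268/38 = 1086
38th selection = r + (38−1)·k = 974 + 37×1086 = 974 + 40182 = 41156

41156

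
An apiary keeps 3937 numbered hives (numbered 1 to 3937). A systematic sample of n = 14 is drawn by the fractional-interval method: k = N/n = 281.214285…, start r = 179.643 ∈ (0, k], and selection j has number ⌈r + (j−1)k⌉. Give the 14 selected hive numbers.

180, 461, 743, 1024, 1305, 1586, 1867, 2149, 2430, 2711, 2992, 3274, 3555, 3836

j=1: r + 0k = 179.643 → ⌈·⌉ = 180
j=2: r + 1k = 460.857285… → ⌈·⌉ = 461
j=3: r + 2k = 742.071571… → ⌈·⌉ = 743
j=4: r + 3k = 1023.285857… → ⌈·⌉ = 1024
j=5: r + 4k = 1304.500142… → ⌈·⌉ = 1305
j=6: r + 5k = 1585.714428… → ⌈·⌉ = 1586
j=7: r + 6k = 1866.928714… → ⌈·⌉ = 1867
j=8: r + 7k = 2148.143 → ⌈·⌉ = 2149
j=9: r + 8k = 2429.357285… → ⌈·⌉ = 2430
j=10: r + 9k = 2710.571571… → ⌈·⌉ = 2711
j=11: r + 10k = 2991.785857… → ⌈·⌉ = 2992
j=12: r + 11k = 3273.000142… → ⌈·⌉ = 3274
j=13: r + 12k = 3554.214428… → ⌈·⌉ = 3555
j=14: r + 13k = 3835.428714… → ⌈·⌉ = 3836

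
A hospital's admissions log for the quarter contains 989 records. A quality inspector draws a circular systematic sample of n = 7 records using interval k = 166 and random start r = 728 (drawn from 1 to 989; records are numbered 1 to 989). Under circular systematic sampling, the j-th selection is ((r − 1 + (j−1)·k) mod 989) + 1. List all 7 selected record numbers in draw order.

728, 894, 71, 237, 403, 569, 735

Selection 1: 728
Selection 2: 728 + 166 = 894
Selection 3: 894 + 166 = 1060 → 1060 − 989 = 71
Selection 4: 71 + 166 = 237
Selection 5: 237 + 166 = 403
Selection 6: 403 + 166 = 569
Selection 7: 569 + 166 = 735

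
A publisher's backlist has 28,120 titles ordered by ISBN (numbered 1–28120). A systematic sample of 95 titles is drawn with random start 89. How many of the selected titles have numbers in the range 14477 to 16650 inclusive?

k = 28120/95 = 296
First selection ≥ 14477: 89 + ⌈(14477−89)/296⌉·296 = 89 + 49×296 = 14593
Last selection ≤ 16650: 89 + ⌊(16650−89)/296⌋·296 = 89 + 55×296 = 16369
Count = 55 − 49 + 1 = 7

7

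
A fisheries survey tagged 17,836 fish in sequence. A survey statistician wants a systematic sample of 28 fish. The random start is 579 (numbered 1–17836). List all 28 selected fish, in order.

k = N/n = 17836/28 = 637
fish 1: 579
fish 2: 579 + 637 = 1216
fish 3: 1216 + 637 = 1853
fish 4: 1853 + 637 = 2490
fish 5: 2490 + 637 = 3127
fish 6: 3127 + 637 = 3764
fish 7: 3764 + 637 = 4401
fish 8: 4401 + 637 = 5038
fish 9: 5038 + 637 = 5675
fish 10: 5675 + 637 = 6312
fish 11: 6312 + 637 = 6949
fish 12: 6949 + 637 = 7586
fish 13: 7586 + 637 = 8223
fish 14: 8223 + 637 = 8860
fish 15: 8860 + 637 = 9497
fish 16: 9497 + 637 = 10134
fish 17: 10134 + 637 = 10771
fish 18: 10771 + 637 = 11408
fish 19: 11408 + 637 = 12045
fish 20: 12045 + 637 = 12682
fish 21: 12682 + 637 = 13319
fish 22: 13319 + 637 = 13956
fish 23: 13956 + 637 = 14593
fish 24: 14593 + 637 = 15230
fish 25: 15230 + 637 = 15867
fish 26: 15867 + 637 = 16504
fish 27: 16504 + 637 = 17141
fish 28: 17141 + 637 = 17778

579, 1216, 1853, 2490, 3127, 3764, 4401, 5038, 5675, 6312, 6949, 7586, 8223, 8860, 9497, 10134, 10771, 11408, 12045, 12682, 13319, 13956, 14593, 15230, 15867, 16504, 17141, 17778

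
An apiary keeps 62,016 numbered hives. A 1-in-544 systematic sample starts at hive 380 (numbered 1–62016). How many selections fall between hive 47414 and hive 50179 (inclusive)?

5

k = 544
First selection ≥ 47414: 380 + ⌈(47414−380)/544⌉·544 = 380 + 87×544 = 47708
Last selection ≤ 50179: 380 + ⌊(50179−380)/544⌋·544 = 380 + 91×544 = 49884
Count = 91 − 87 + 1 = 5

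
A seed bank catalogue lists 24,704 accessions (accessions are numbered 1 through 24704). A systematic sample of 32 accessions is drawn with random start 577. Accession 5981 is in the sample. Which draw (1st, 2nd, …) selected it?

k = 24704/32 = 772
position = (5981 − 577)/772 + 1 = 5404/772 + 1 = 7 + 1 = 8

8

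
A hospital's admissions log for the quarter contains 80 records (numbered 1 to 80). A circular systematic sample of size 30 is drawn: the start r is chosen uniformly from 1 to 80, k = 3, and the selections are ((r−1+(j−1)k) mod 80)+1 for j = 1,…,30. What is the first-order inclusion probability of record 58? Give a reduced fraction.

3/8

For each position j, as r ranges over 1…80 the j-th selection hits every record exactly once, so record 58 is selected for exactly 30 of the 80 starts.
Inclusion probability = 30/80 = 3/8.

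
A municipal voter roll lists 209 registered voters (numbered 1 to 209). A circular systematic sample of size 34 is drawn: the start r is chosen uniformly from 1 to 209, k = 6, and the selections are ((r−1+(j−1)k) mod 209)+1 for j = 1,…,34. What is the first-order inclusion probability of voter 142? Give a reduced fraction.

34/209

For each position j, as r ranges over 1…209 the j-th selection hits every voter exactly once, so voter 142 is selected for exactly 34 of the 209 starts.
Inclusion probability = 34/209.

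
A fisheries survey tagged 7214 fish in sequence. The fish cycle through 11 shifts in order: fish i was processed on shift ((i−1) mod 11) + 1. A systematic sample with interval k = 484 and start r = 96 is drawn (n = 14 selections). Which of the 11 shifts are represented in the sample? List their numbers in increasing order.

Consecutive selections differ by k = 484, so their shift numbers differ by 484 mod 11 = 0.
gcd(484, 11) = 11, so the sample visits 11/11 = 1 distinct residues mod 11.
Start 96 is shift 8; the shifts hit are 8.

8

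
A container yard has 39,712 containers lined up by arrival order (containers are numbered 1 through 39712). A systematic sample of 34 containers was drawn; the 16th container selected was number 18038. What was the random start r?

k = 39712/34 = 1168
r = 18038 − (16−1)×1168 = 18038 − 17520 = 518

518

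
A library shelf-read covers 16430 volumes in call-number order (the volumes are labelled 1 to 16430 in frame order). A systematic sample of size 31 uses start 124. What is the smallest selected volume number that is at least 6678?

k = 16430/31 = 530
Steps past start: ⌈(6678 − 124)/530⌉ = ⌈6554/530⌉ = 13
Selected volume: 124 + 13×530 = 7014

7014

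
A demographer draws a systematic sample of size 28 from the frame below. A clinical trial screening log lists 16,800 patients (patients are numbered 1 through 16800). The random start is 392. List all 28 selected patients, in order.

k = N/n = 16800/28 = 600
patient 1: 392
patient 2: 392 + 600 = 992
patient 3: 992 + 600 = 1592
patient 4: 1592 + 600 = 2192
patient 5: 2192 + 600 = 2792
patient 6: 2792 + 600 = 3392
patient 7: 3392 + 600 = 3992
patient 8: 3992 + 600 = 4592
patient 9: 4592 + 600 = 5192
patient 10: 5192 + 600 = 5792
patient 11: 5792 + 600 = 6392
patient 12: 6392 + 600 = 6992
patient 13: 6992 + 600 = 7592
patient 14: 7592 + 600 = 8192
patient 15: 8192 + 600 = 8792
patient 16: 8792 + 600 = 9392
patient 17: 9392 + 600 = 9992
patient 18: 9992 + 600 = 10592
patient 19: 10592 + 600 = 11192
patient 20: 11192 + 600 = 11792
patient 21: 11792 + 600 = 12392
patient 22: 12392 + 600 = 12992
patient 23: 12992 + 600 = 13592
patient 24: 13592 + 600 = 14192
patient 25: 14192 + 600 = 14792
patient 26: 14792 + 600 = 15392
patient 27: 15392 + 600 = 15992
patient 28: 15992 + 600 = 16592

392, 992, 1592, 2192, 2792, 3392, 3992, 4592, 5192, 5792, 6392, 6992, 7592, 8192, 8792, 9392, 9992, 10592, 11192, 11792, 12392, 12992, 13592, 14192, 14792, 15392, 15992, 16592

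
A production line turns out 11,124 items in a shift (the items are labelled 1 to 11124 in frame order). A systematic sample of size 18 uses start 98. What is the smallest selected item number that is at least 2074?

2570

k = 11124/18 = 618
Steps past start: ⌈(2074 − 98)/618⌉ = ⌈1976/618⌉ = 4
Selected item: 98 + 4×618 = 2570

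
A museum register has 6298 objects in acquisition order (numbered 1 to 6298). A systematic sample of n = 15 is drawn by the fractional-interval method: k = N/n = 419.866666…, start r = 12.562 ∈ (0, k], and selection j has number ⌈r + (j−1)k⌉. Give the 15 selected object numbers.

13, 433, 853, 1273, 1693, 2112, 2532, 2952, 3372, 3792, 4212, 4632, 5051, 5471, 5891

j=1: r + 0k = 12.562 → ⌈·⌉ = 13
j=2: r + 1k = 432.428666… → ⌈·⌉ = 433
j=3: r + 2k = 852.295333… → ⌈·⌉ = 853
j=4: r + 3k = 1272.162 → ⌈·⌉ = 1273
j=5: r + 4k = 1692.028666… → ⌈·⌉ = 1693
j=6: r + 5k = 2111.895333… → ⌈·⌉ = 2112
j=7: r + 6k = 2531.762 → ⌈·⌉ = 2532
j=8: r + 7k = 2951.628666… → ⌈·⌉ = 2952
j=9: r + 8k = 3371.495333… → ⌈·⌉ = 3372
j=10: r + 9k = 3791.362 → ⌈·⌉ = 3792
j=11: r + 10k = 4211.228666… → ⌈·⌉ = 4212
j=12: r + 11k = 4631.095333… → ⌈·⌉ = 4632
j=13: r + 12k = 5050.962 → ⌈·⌉ = 5051
j=14: r + 13k = 5470.828666… → ⌈·⌉ = 5471
j=15: r + 14k = 5890.695333… → ⌈·⌉ = 5891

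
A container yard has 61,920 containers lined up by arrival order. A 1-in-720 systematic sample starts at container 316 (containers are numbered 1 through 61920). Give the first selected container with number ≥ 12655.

k = 720
Steps past start: ⌈(12655 − 316)/720⌉ = ⌈12339/720⌉ = 18
Selected container: 316 + 18×720 = 13276

13276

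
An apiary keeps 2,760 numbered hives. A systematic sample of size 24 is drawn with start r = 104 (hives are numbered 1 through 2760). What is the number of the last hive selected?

2749

k = 2760/24 = 115
24th selection = r + (24−1)·k = 104 + 23×115 = 104 + 2645 = 2749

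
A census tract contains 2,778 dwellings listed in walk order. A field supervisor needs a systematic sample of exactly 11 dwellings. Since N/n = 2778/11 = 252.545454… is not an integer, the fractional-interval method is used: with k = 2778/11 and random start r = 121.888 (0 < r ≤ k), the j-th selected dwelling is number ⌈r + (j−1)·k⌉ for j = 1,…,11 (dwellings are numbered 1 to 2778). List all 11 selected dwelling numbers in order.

122, 375, 627, 880, 1133, 1385, 1638, 1890, 2143, 2395, 2648

j=1: r + 0k = 121.888 → ⌈·⌉ = 122
j=2: r + 1k = 374.433454… → ⌈·⌉ = 375
j=3: r + 2k = 626.978909… → ⌈·⌉ = 627
j=4: r + 3k = 879.524363… → ⌈·⌉ = 880
j=5: r + 4k = 1132.069818… → ⌈·⌉ = 1133
j=6: r + 5k = 1384.615272… → ⌈·⌉ = 1385
j=7: r + 6k = 1637.160727… → ⌈·⌉ = 1638
j=8: r + 7k = 1889.706181… → ⌈·⌉ = 1890
j=9: r + 8k = 2142.251636… → ⌈·⌉ = 2143
j=10: r + 9k = 2394.797090… → ⌈·⌉ = 2395
j=11: r + 10k = 2647.342545… → ⌈·⌉ = 2648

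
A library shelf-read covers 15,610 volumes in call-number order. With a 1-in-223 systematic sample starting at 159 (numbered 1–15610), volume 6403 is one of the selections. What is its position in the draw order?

k = 223
position = (6403 − 159)/223 + 1 = 6244/223 + 1 = 28 + 1 = 29

29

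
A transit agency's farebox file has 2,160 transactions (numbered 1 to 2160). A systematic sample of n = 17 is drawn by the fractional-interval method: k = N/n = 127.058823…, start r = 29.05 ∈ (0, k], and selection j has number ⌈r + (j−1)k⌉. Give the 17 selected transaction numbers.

j=1: r + 0k = 29.05 → ⌈·⌉ = 30
j=2: r + 1k = 156.108823… → ⌈·⌉ = 157
j=3: r + 2k = 283.167647… → ⌈·⌉ = 284
j=4: r + 3k = 410.226470… → ⌈·⌉ = 411
j=5: r + 4k = 537.285294… → ⌈·⌉ = 538
j=6: r + 5k = 664.344117… → ⌈·⌉ = 665
j=7: r + 6k = 791.402941… → ⌈·⌉ = 792
j=8: r + 7k = 918.461764… → ⌈·⌉ = 919
j=9: r + 8k = 1045.520588… → ⌈·⌉ = 1046
j=10: r + 9k = 1172.579411… → ⌈·⌉ = 1173
j=11: r + 10k = 1299.638235… → ⌈·⌉ = 1300
j=12: r + 11k = 1426.697058… → ⌈·⌉ = 1427
j=13: r + 12k = 1553.755882… → ⌈·⌉ = 1554
j=14: r + 13k = 1680.814705… → ⌈·⌉ = 1681
j=15: r + 14k = 1807.873529… → ⌈·⌉ = 1808
j=16: r + 15k = 1934.932352… → ⌈·⌉ = 1935
j=17: r + 16k = 2061.991176… → ⌈·⌉ = 2062

30, 157, 284, 411, 538, 665, 792, 919, 1046, 1173, 1300, 1427, 1554, 1681, 1808, 1935, 2062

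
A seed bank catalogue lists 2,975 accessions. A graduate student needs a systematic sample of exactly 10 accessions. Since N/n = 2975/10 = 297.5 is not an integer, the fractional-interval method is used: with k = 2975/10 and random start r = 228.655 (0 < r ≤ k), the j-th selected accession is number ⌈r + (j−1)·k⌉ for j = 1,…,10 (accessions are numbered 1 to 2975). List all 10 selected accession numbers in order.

j=1: r + 0k = 228.655 → ⌈·⌉ = 229
j=2: r + 1k = 526.155 → ⌈·⌉ = 527
j=3: r + 2k = 823.655 → ⌈·⌉ = 824
j=4: r + 3k = 1121.155 → ⌈·⌉ = 1122
j=5: r + 4k = 1418.655 → ⌈·⌉ = 1419
j=6: r + 5k = 1716.155 → ⌈·⌉ = 1717
j=7: r + 6k = 2013.655 → ⌈·⌉ = 2014
j=8: r + 7k = 2311.155 → ⌈·⌉ = 2312
j=9: r + 8k = 2608.655 → ⌈·⌉ = 2609
j=10: r + 9k = 2906.155 → ⌈·⌉ = 2907

229, 527, 824, 1122, 1419, 1717, 2014, 2312, 2609, 2907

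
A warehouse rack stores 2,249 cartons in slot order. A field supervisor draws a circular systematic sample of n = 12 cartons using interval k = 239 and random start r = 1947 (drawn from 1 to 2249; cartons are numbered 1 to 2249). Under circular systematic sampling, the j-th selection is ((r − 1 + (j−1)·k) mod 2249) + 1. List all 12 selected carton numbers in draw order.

1947, 2186, 176, 415, 654, 893, 1132, 1371, 1610, 1849, 2088, 78

Selection 1: 1947
Selection 2: 1947 + 239 = 2186
Selection 3: 2186 + 239 = 2425 → 2425 − 2249 = 176
Selection 4: 176 + 239 = 415
Selection 5: 415 + 239 = 654
Selection 6: 654 + 239 = 893
Selection 7: 893 + 239 = 1132
Selection 8: 1132 + 239 = 1371
Selection 9: 1371 + 239 = 1610
Selection 10: 1610 + 239 = 1849
Selection 11: 1849 + 239 = 2088
Selection 12: 2088 + 239 = 2327 → 2327 − 2249 = 78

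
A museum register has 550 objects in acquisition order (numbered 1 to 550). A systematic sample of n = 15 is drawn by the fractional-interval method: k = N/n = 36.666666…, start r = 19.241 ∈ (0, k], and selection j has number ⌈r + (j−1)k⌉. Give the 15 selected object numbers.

20, 56, 93, 130, 166, 203, 240, 276, 313, 350, 386, 423, 460, 496, 533

j=1: r + 0k = 19.241 → ⌈·⌉ = 20
j=2: r + 1k = 55.907666… → ⌈·⌉ = 56
j=3: r + 2k = 92.574333… → ⌈·⌉ = 93
j=4: r + 3k = 129.241 → ⌈·⌉ = 130
j=5: r + 4k = 165.907666… → ⌈·⌉ = 166
j=6: r + 5k = 202.574333… → ⌈·⌉ = 203
j=7: r + 6k = 239.241 → ⌈·⌉ = 240
j=8: r + 7k = 275.907666… → ⌈·⌉ = 276
j=9: r + 8k = 312.574333… → ⌈·⌉ = 313
j=10: r + 9k = 349.241 → ⌈·⌉ = 350
j=11: r + 10k = 385.907666… → ⌈·⌉ = 386
j=12: r + 11k = 422.574333… → ⌈·⌉ = 423
j=13: r + 12k = 459.241 → ⌈·⌉ = 460
j=14: r + 13k = 495.907666… → ⌈·⌉ = 496
j=15: r + 14k = 532.574333… → ⌈·⌉ = 533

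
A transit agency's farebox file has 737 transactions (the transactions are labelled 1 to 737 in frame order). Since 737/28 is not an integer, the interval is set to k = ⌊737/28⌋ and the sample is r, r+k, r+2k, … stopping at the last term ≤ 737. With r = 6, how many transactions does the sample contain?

k = ⌊737/28⌋ = 26
Achieved size = ⌊(737 − 6)/26⌋ + 1 = ⌊731/26⌋ + 1 = 28 + 1 = 29
(last selection: 6 + 28×26 = 734 ≤ 737; next would be 760 > 737)

29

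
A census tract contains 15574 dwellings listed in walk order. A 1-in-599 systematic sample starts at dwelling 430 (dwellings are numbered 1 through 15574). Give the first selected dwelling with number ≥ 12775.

13009

k = 599
Steps past start: ⌈(12775 − 430)/599⌉ = ⌈12345/599⌉ = 21
Selected dwelling: 430 + 21×599 = 13009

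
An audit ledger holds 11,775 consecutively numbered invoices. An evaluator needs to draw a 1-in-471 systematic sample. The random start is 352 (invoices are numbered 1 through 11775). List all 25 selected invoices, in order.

invoice 1: 352
invoice 2: 352 + 471 = 823
invoice 3: 823 + 471 = 1294
invoice 4: 1294 + 471 = 1765
invoice 5: 1765 + 471 = 2236
invoice 6: 2236 + 471 = 2707
invoice 7: 2707 + 471 = 3178
invoice 8: 3178 + 471 = 3649
invoice 9: 3649 + 471 = 4120
invoice 10: 4120 + 471 = 4591
invoice 11: 4591 + 471 = 5062
invoice 12: 5062 + 471 = 5533
invoice 13: 5533 + 471 = 6004
invoice 14: 6004 + 471 = 6475
invoice 15: 6475 + 471 = 6946
invoice 16: 6946 + 471 = 7417
invoice 17: 7417 + 471 = 7888
invoice 18: 7888 + 471 = 8359
invoice 19: 8359 + 471 = 8830
invoice 20: 8830 + 471 = 9301
invoice 21: 9301 + 471 = 9772
invoice 22: 9772 + 471 = 10243
invoice 23: 10243 + 471 = 10714
invoice 24: 10714 + 471 = 11185
invoice 25: 11185 + 471 = 11656

352, 823, 1294, 1765, 2236, 2707, 3178, 3649, 4120, 4591, 5062, 5533, 6004, 6475, 6946, 7417, 7888, 8359, 8830, 9301, 9772, 10243, 10714, 11185, 11656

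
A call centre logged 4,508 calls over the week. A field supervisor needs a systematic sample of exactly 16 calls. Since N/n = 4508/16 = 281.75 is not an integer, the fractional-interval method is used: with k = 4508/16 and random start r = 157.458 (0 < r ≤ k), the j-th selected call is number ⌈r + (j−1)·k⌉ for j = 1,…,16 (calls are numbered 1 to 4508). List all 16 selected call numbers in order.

158, 440, 721, 1003, 1285, 1567, 1848, 2130, 2412, 2694, 2975, 3257, 3539, 3821, 4102, 4384

j=1: r + 0k = 157.458 → ⌈·⌉ = 158
j=2: r + 1k = 439.208 → ⌈·⌉ = 440
j=3: r + 2k = 720.958 → ⌈·⌉ = 721
j=4: r + 3k = 1002.708 → ⌈·⌉ = 1003
j=5: r + 4k = 1284.458 → ⌈·⌉ = 1285
j=6: r + 5k = 1566.208 → ⌈·⌉ = 1567
j=7: r + 6k = 1847.958 → ⌈·⌉ = 1848
j=8: r + 7k = 2129.708 → ⌈·⌉ = 2130
j=9: r + 8k = 2411.458 → ⌈·⌉ = 2412
j=10: r + 9k = 2693.208 → ⌈·⌉ = 2694
j=11: r + 10k = 2974.958 → ⌈·⌉ = 2975
j=12: r + 11k = 3256.708 → ⌈·⌉ = 3257
j=13: r + 12k = 3538.458 → ⌈·⌉ = 3539
j=14: r + 13k = 3820.208 → ⌈·⌉ = 3821
j=15: r + 14k = 4101.958 → ⌈·⌉ = 4102
j=16: r + 15k = 4383.708 → ⌈·⌉ = 4384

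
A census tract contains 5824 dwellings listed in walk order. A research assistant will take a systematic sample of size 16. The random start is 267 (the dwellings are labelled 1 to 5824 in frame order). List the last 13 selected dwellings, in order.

k = N/n = 5824/16 = 364
4th selection = 267 + 3×364 = 1359
5th: 1359 + 364 = 1723
6th: 1723 + 364 = 2087
7th: 2087 + 364 = 2451
8th: 2451 + 364 = 2815
9th: 2815 + 364 = 3179
10th: 3179 + 364 = 3543
11th: 3543 + 364 = 3907
12th: 3907 + 364 = 4271
13th: 4271 + 364 = 4635
14th: 4635 + 364 = 4999
15th: 4999 + 364 = 5363
16th: 5363 + 364 = 5727

1359, 1723, 2087, 2451, 2815, 3179, 3543, 3907, 4271, 4635, 4999, 5363, 5727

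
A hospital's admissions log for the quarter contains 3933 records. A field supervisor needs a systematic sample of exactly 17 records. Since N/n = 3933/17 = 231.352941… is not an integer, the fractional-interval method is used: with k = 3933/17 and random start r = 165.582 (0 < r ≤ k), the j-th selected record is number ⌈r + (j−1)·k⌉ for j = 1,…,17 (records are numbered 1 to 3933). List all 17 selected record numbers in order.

166, 397, 629, 860, 1091, 1323, 1554, 1786, 2017, 2248, 2480, 2711, 2942, 3174, 3405, 3636, 3868

j=1: r + 0k = 165.582 → ⌈·⌉ = 166
j=2: r + 1k = 396.934941… → ⌈·⌉ = 397
j=3: r + 2k = 628.287882… → ⌈·⌉ = 629
j=4: r + 3k = 859.640823… → ⌈·⌉ = 860
j=5: r + 4k = 1090.993764… → ⌈·⌉ = 1091
j=6: r + 5k = 1322.346705… → ⌈·⌉ = 1323
j=7: r + 6k = 1553.699647… → ⌈·⌉ = 1554
j=8: r + 7k = 1785.052588… → ⌈·⌉ = 1786
j=9: r + 8k = 2016.405529… → ⌈·⌉ = 2017
j=10: r + 9k = 2247.758470… → ⌈·⌉ = 2248
j=11: r + 10k = 2479.111411… → ⌈·⌉ = 2480
j=12: r + 11k = 2710.464352… → ⌈·⌉ = 2711
j=13: r + 12k = 2941.817294… → ⌈·⌉ = 2942
j=14: r + 13k = 3173.170235… → ⌈·⌉ = 3174
j=15: r + 14k = 3404.523176… → ⌈·⌉ = 3405
j=16: r + 15k = 3635.876117… → ⌈·⌉ = 3636
j=17: r + 16k = 3867.229058… → ⌈·⌉ = 3868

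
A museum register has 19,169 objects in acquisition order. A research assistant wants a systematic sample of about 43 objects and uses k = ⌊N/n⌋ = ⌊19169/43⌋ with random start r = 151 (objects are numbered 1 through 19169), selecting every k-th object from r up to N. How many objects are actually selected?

k = ⌊19169/43⌋ = 445
Achieved size = ⌊(19169 − 151)/445⌋ + 1 = ⌊19018/445⌋ + 1 = 42 + 1 = 43
(last selection: 151 + 42×445 = 18841 ≤ 19169; next would be 19286 > 19169)

43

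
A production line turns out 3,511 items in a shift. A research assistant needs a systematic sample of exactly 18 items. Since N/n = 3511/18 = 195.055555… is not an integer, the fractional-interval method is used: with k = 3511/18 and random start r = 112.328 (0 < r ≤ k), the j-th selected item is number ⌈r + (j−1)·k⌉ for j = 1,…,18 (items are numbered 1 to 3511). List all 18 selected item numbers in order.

113, 308, 503, 698, 893, 1088, 1283, 1478, 1673, 1868, 2063, 2258, 2453, 2649, 2844, 3039, 3234, 3429

j=1: r + 0k = 112.328 → ⌈·⌉ = 113
j=2: r + 1k = 307.383555… → ⌈·⌉ = 308
j=3: r + 2k = 502.439111… → ⌈·⌉ = 503
j=4: r + 3k = 697.494666… → ⌈·⌉ = 698
j=5: r + 4k = 892.550222… → ⌈·⌉ = 893
j=6: r + 5k = 1087.605777… → ⌈·⌉ = 1088
j=7: r + 6k = 1282.661333… → ⌈·⌉ = 1283
j=8: r + 7k = 1477.716888… → ⌈·⌉ = 1478
j=9: r + 8k = 1672.772444… → ⌈·⌉ = 1673
j=10: r + 9k = 1867.828 → ⌈·⌉ = 1868
j=11: r + 10k = 2062.883555… → ⌈·⌉ = 2063
j=12: r + 11k = 2257.939111… → ⌈·⌉ = 2258
j=13: r + 12k = 2452.994666… → ⌈·⌉ = 2453
j=14: r + 13k = 2648.050222… → ⌈·⌉ = 2649
j=15: r + 14k = 2843.105777… → ⌈·⌉ = 2844
j=16: r + 15k = 3038.161333… → ⌈·⌉ = 3039
j=17: r + 16k = 3233.216888… → ⌈·⌉ = 3234
j=18: r + 17k = 3428.272444… → ⌈·⌉ = 3429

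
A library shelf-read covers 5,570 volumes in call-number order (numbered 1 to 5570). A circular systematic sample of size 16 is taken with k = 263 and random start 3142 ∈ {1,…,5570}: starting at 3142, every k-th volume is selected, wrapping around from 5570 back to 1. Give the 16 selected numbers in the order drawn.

Selection 1: 3142
Selection 2: 3142 + 263 = 3405
Selection 3: 3405 + 263 = 3668
Selection 4: 3668 + 263 = 3931
Selection 5: 3931 + 263 = 4194
Selection 6: 4194 + 263 = 4457
Selection 7: 4457 + 263 = 4720
Selection 8: 4720 + 263 = 4983
Selection 9: 4983 + 263 = 5246
Selection 10: 5246 + 263 = 5509
Selection 11: 5509 + 263 = 5772 → 5772 − 5570 = 202
Selection 12: 202 + 263 = 465
Selection 13: 465 + 263 = 728
Selection 14: 728 + 263 = 991
Selection 15: 991 + 263 = 1254
Selection 16: 1254 + 263 = 1517

3142, 3405, 3668, 3931, 4194, 4457, 4720, 4983, 5246, 5509, 202, 465, 728, 991, 1254, 1517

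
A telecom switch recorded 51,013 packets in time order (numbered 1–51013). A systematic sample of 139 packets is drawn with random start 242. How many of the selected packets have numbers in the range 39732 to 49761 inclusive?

k = 51013/139 = 367
First selection ≥ 39732: 242 + ⌈(39732−242)/367⌉·367 = 242 + 108×367 = 39878
Last selection ≤ 49761: 242 + ⌊(49761−242)/367⌋·367 = 242 + 134×367 = 49420
Count = 134 − 108 + 1 = 27

27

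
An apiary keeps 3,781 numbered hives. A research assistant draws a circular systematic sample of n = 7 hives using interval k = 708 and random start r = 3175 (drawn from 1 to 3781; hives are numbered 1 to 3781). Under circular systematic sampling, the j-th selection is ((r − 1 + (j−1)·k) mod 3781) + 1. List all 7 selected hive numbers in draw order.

Selection 1: 3175
Selection 2: 3175 + 708 = 3883 → 3883 − 3781 = 102
Selection 3: 102 + 708 = 810
Selection 4: 810 + 708 = 1518
Selection 5: 1518 + 708 = 2226
Selection 6: 2226 + 708 = 2934
Selection 7: 2934 + 708 = 3642

3175, 102, 810, 1518, 2226, 2934, 3642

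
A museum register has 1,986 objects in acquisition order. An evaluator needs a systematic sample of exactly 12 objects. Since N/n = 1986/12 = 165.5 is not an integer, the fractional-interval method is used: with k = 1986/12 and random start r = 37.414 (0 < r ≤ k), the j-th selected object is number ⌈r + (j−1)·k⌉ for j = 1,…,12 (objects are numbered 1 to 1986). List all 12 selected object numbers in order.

38, 203, 369, 534, 700, 865, 1031, 1196, 1362, 1527, 1693, 1858

j=1: r + 0k = 37.414 → ⌈·⌉ = 38
j=2: r + 1k = 202.914 → ⌈·⌉ = 203
j=3: r + 2k = 368.414 → ⌈·⌉ = 369
j=4: r + 3k = 533.914 → ⌈·⌉ = 534
j=5: r + 4k = 699.414 → ⌈·⌉ = 700
j=6: r + 5k = 864.914 → ⌈·⌉ = 865
j=7: r + 6k = 1030.414 → ⌈·⌉ = 1031
j=8: r + 7k = 1195.914 → ⌈·⌉ = 1196
j=9: r + 8k = 1361.414 → ⌈·⌉ = 1362
j=10: r + 9k = 1526.914 → ⌈·⌉ = 1527
j=11: r + 10k = 1692.414 → ⌈·⌉ = 1693
j=12: r + 11k = 1857.914 → ⌈·⌉ = 1858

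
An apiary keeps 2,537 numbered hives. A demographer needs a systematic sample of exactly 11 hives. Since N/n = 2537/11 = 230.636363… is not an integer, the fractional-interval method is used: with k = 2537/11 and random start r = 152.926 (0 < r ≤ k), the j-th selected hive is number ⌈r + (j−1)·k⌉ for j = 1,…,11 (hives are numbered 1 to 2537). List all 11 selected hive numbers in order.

j=1: r + 0k = 152.926 → ⌈·⌉ = 153
j=2: r + 1k = 383.562363… → ⌈·⌉ = 384
j=3: r + 2k = 614.198727… → ⌈·⌉ = 615
j=4: r + 3k = 844.835090… → ⌈·⌉ = 845
j=5: r + 4k = 1075.471454… → ⌈·⌉ = 1076
j=6: r + 5k = 1306.107818… → ⌈·⌉ = 1307
j=7: r + 6k = 1536.744181… → ⌈·⌉ = 1537
j=8: r + 7k = 1767.380545… → ⌈·⌉ = 1768
j=9: r + 8k = 1998.016909… → ⌈·⌉ = 1999
j=10: r + 9k = 2228.653272… → ⌈·⌉ = 2229
j=11: r + 10k = 2459.289636… → ⌈·⌉ = 2460

153, 384, 615, 845, 1076, 1307, 1537, 1768, 1999, 2229, 2460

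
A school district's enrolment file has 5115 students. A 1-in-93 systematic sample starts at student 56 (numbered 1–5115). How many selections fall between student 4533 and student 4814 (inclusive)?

k = 93
First selection ≥ 4533: 56 + ⌈(4533−56)/93⌉·93 = 56 + 49×93 = 4613
Last selection ≤ 4814: 56 + ⌊(4814−56)/93⌋·93 = 56 + 51×93 = 4799
Count = 51 − 49 + 1 = 3

3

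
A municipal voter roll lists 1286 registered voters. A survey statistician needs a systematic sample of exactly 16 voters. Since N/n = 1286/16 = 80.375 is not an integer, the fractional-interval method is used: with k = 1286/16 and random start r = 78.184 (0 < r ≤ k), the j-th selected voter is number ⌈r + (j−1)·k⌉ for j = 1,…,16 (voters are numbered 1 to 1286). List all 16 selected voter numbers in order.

79, 159, 239, 320, 400, 481, 561, 641, 722, 802, 882, 963, 1043, 1124, 1204, 1284

j=1: r + 0k = 78.184 → ⌈·⌉ = 79
j=2: r + 1k = 158.559 → ⌈·⌉ = 159
j=3: r + 2k = 238.934 → ⌈·⌉ = 239
j=4: r + 3k = 319.309 → ⌈·⌉ = 320
j=5: r + 4k = 399.684 → ⌈·⌉ = 400
j=6: r + 5k = 480.059 → ⌈·⌉ = 481
j=7: r + 6k = 560.434 → ⌈·⌉ = 561
j=8: r + 7k = 640.809 → ⌈·⌉ = 641
j=9: r + 8k = 721.184 → ⌈·⌉ = 722
j=10: r + 9k = 801.559 → ⌈·⌉ = 802
j=11: r + 10k = 881.934 → ⌈·⌉ = 882
j=12: r + 11k = 962.309 → ⌈·⌉ = 963
j=13: r + 12k = 1042.684 → ⌈·⌉ = 1043
j=14: r + 13k = 1123.059 → ⌈·⌉ = 1124
j=15: r + 14k = 1203.434 → ⌈·⌉ = 1204
j=16: r + 15k = 1283.809 → ⌈·⌉ = 1284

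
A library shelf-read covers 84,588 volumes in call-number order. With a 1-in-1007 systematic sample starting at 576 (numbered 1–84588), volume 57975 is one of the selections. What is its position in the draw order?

k = 1007
position = (57975 − 576)/1007 + 1 = 57399/1007 + 1 = 57 + 1 = 58

58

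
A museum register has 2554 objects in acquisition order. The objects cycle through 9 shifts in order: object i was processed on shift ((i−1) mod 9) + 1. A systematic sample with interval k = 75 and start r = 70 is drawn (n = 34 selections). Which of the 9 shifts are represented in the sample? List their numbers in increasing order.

1, 4, 7

Consecutive selections differ by k = 75, so their shift numbers differ by 75 mod 9 = 3.
gcd(75, 9) = 3, so the sample visits 9/3 = 3 distinct residues mod 9.
Start 70 is shift 7; the shifts hit are 1, 4, 7.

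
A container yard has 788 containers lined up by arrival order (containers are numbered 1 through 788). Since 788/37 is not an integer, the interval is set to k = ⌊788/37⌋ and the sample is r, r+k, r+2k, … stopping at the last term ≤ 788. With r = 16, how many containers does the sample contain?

37

k = ⌊788/37⌋ = 21
Achieved size = ⌊(788 − 16)/21⌋ + 1 = ⌊772/21⌋ + 1 = 36 + 1 = 37
(last selection: 16 + 36×21 = 772 ≤ 788; next would be 793 > 788)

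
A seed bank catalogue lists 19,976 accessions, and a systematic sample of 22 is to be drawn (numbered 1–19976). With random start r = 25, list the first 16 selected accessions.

k = N/n = 19976/22 = 908
accession 1: 25
accession 2: 25 + 908 = 933
accession 3: 933 + 908 = 1841
accession 4: 1841 + 908 = 2749
accession 5: 2749 + 908 = 3657
accession 6: 3657 + 908 = 4565
accession 7: 4565 + 908 = 5473
accession 8: 5473 + 908 = 6381
accession 9: 6381 + 908 = 7289
accession 10: 7289 + 908 = 8197
accession 11: 8197 + 908 = 9105
accession 12: 9105 + 908 = 10013
accession 13: 10013 + 908 = 10921
accession 14: 10921 + 908 = 11829
accession 15: 11829 + 908 = 12737
accession 16: 12737 + 908 = 13645

25, 933, 1841, 2749, 3657, 4565, 5473, 6381, 7289, 8197, 9105, 10013, 10921, 11829, 12737, 13645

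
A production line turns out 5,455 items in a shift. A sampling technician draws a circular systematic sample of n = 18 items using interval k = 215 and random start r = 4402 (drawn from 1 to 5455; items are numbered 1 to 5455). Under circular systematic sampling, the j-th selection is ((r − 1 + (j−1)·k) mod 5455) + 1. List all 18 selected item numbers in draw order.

4402, 4617, 4832, 5047, 5262, 22, 237, 452, 667, 882, 1097, 1312, 1527, 1742, 1957, 2172, 2387, 2602

Selection 1: 4402
Selection 2: 4402 + 215 = 4617
Selection 3: 4617 + 215 = 4832
Selection 4: 4832 + 215 = 5047
Selection 5: 5047 + 215 = 5262
Selection 6: 5262 + 215 = 5477 → 5477 − 5455 = 22
Selection 7: 22 + 215 = 237
Selection 8: 237 + 215 = 452
Selection 9: 452 + 215 = 667
Selection 10: 667 + 215 = 882
Selection 11: 882 + 215 = 1097
Selection 12: 1097 + 215 = 1312
Selection 13: 1312 + 215 = 1527
Selection 14: 1527 + 215 = 1742
Selection 15: 1742 + 215 = 1957
Selection 16: 1957 + 215 = 2172
Selection 17: 2172 + 215 = 2387
Selection 18: 2387 + 215 = 2602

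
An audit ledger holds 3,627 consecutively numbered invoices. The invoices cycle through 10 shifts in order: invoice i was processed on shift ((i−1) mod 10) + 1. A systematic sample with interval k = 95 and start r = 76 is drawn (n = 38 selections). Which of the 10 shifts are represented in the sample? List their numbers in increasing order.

Consecutive selections differ by k = 95, so their shift numbers differ by 95 mod 10 = 5.
gcd(95, 10) = 5, so the sample visits 10/5 = 2 distinct residues mod 10.
Start 76 is shift 6; the shifts hit are 1, 6.

1, 6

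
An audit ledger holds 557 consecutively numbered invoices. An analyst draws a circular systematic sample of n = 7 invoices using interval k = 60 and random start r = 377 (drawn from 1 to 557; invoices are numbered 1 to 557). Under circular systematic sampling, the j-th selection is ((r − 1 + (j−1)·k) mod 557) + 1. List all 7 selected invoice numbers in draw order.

Selection 1: 377
Selection 2: 377 + 60 = 437
Selection 3: 437 + 60 = 497
Selection 4: 497 + 60 = 557
Selection 5: 557 + 60 = 617 → 617 − 557 = 60
Selection 6: 60 + 60 = 120
Selection 7: 120 + 60 = 180

377, 437, 497, 557, 60, 120, 180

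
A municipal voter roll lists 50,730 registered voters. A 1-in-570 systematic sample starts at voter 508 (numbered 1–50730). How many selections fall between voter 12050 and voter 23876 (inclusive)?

k = 570
First selection ≥ 12050: 508 + ⌈(12050−508)/570⌉·570 = 508 + 21×570 = 12478
Last selection ≤ 23876: 508 + ⌊(23876−508)/570⌋·570 = 508 + 40×570 = 23308
Count = 40 − 21 + 1 = 20

20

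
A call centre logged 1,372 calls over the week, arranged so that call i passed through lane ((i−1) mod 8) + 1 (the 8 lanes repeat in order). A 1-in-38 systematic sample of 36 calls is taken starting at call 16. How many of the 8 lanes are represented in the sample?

Consecutive selections differ by k = 38, so their lane numbers differ by 38 mod 8 = 6.
gcd(38, 8) = 2, so the sample visits 8/2 = 4 distinct residues mod 8.
Start 16 is lane 8; the lanes hit are 2, 4, 6, 8.

4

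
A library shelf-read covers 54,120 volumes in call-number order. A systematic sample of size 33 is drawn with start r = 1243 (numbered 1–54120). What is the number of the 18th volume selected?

29123

k = 54120/33 = 1640
18th selection = r + (18−1)·k = 1243 + 17×1640 = 1243 + 27880 = 29123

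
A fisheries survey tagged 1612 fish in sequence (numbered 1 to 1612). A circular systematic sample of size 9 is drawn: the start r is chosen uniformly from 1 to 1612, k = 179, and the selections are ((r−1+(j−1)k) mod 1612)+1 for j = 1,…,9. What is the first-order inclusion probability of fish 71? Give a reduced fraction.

9/1612

For each position j, as r ranges over 1…1612 the j-th selection hits every fish exactly once, so fish 71 is selected for exactly 9 of the 1612 starts.
Inclusion probability = 9/1612.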